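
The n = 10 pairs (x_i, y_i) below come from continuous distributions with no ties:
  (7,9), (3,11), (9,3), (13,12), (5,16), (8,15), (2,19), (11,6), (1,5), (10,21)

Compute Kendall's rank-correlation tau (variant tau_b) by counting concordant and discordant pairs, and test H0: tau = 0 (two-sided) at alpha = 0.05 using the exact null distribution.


Step 1: Enumerate the 45 unordered pairs (i,j) with i<j and classify each by sign(x_j-x_i) * sign(y_j-y_i).
  (1,2):dx=-4,dy=+2->D; (1,3):dx=+2,dy=-6->D; (1,4):dx=+6,dy=+3->C; (1,5):dx=-2,dy=+7->D
  (1,6):dx=+1,dy=+6->C; (1,7):dx=-5,dy=+10->D; (1,8):dx=+4,dy=-3->D; (1,9):dx=-6,dy=-4->C
  (1,10):dx=+3,dy=+12->C; (2,3):dx=+6,dy=-8->D; (2,4):dx=+10,dy=+1->C; (2,5):dx=+2,dy=+5->C
  (2,6):dx=+5,dy=+4->C; (2,7):dx=-1,dy=+8->D; (2,8):dx=+8,dy=-5->D; (2,9):dx=-2,dy=-6->C
  (2,10):dx=+7,dy=+10->C; (3,4):dx=+4,dy=+9->C; (3,5):dx=-4,dy=+13->D; (3,6):dx=-1,dy=+12->D
  (3,7):dx=-7,dy=+16->D; (3,8):dx=+2,dy=+3->C; (3,9):dx=-8,dy=+2->D; (3,10):dx=+1,dy=+18->C
  (4,5):dx=-8,dy=+4->D; (4,6):dx=-5,dy=+3->D; (4,7):dx=-11,dy=+7->D; (4,8):dx=-2,dy=-6->C
  (4,9):dx=-12,dy=-7->C; (4,10):dx=-3,dy=+9->D; (5,6):dx=+3,dy=-1->D; (5,7):dx=-3,dy=+3->D
  (5,8):dx=+6,dy=-10->D; (5,9):dx=-4,dy=-11->C; (5,10):dx=+5,dy=+5->C; (6,7):dx=-6,dy=+4->D
  (6,8):dx=+3,dy=-9->D; (6,9):dx=-7,dy=-10->C; (6,10):dx=+2,dy=+6->C; (7,8):dx=+9,dy=-13->D
  (7,9):dx=-1,dy=-14->C; (7,10):dx=+8,dy=+2->C; (8,9):dx=-10,dy=-1->C; (8,10):dx=-1,dy=+15->D
  (9,10):dx=+9,dy=+16->C
Step 2: C = 22, D = 23, total pairs = 45.
Step 3: tau = (C - D)/(n(n-1)/2) = (22 - 23)/45 = -0.022222.
Step 4: Exact two-sided p-value (enumerate n! = 3628800 permutations of y under H0): p = 1.000000.
Step 5: alpha = 0.05. fail to reject H0.

tau_b = -0.0222 (C=22, D=23), p = 1.000000, fail to reject H0.


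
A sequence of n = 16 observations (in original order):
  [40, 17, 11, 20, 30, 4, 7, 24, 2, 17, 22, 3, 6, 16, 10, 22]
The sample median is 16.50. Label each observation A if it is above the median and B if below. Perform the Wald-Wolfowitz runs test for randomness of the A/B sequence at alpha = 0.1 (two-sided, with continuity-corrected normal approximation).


Step 1: Compute median = 16.50; label A = above, B = below.
Labels in order: AABAABBABAABBBBA  (n_A = 8, n_B = 8)
Step 2: Count runs R = 9.
Step 3: Under H0 (random ordering), E[R] = 2*n_A*n_B/(n_A+n_B) + 1 = 2*8*8/16 + 1 = 9.0000.
        Var[R] = 2*n_A*n_B*(2*n_A*n_B - n_A - n_B) / ((n_A+n_B)^2 * (n_A+n_B-1)) = 14336/3840 = 3.7333.
        SD[R] = 1.9322.
Step 4: R = E[R], so z = 0 with no continuity correction.
Step 5: Two-sided p-value via normal approximation = 2*(1 - Phi(|z|)) = 1.000000.
Step 6: alpha = 0.1. fail to reject H0.

R = 9, z = 0.0000, p = 1.000000, fail to reject H0.


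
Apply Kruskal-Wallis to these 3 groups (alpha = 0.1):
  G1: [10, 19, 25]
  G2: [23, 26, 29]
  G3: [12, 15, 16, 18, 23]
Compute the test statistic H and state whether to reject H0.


Step 1: Combine all N = 11 observations and assign midranks.
sorted (value, group, rank): (10,G1,1), (12,G3,2), (15,G3,3), (16,G3,4), (18,G3,5), (19,G1,6), (23,G2,7.5), (23,G3,7.5), (25,G1,9), (26,G2,10), (29,G2,11)
Step 2: Sum ranks within each group.
R_1 = 16 (n_1 = 3)
R_2 = 28.5 (n_2 = 3)
R_3 = 21.5 (n_3 = 5)
Step 3: H = 12/(N(N+1)) * sum(R_i^2/n_i) - 3(N+1)
     = 12/(11*12) * (16^2/3 + 28.5^2/3 + 21.5^2/5) - 3*12
     = 0.090909 * 448.533 - 36
     = 4.775758.
Step 4: Ties present; correction factor C = 1 - 6/(11^3 - 11) = 0.995455. Corrected H = 4.775758 / 0.995455 = 4.797565.
Step 5: Under H0, H ~ chi^2(2); p-value = 0.090828.
Step 6: alpha = 0.1. reject H0.

H = 4.7976, df = 2, p = 0.090828, reject H0.


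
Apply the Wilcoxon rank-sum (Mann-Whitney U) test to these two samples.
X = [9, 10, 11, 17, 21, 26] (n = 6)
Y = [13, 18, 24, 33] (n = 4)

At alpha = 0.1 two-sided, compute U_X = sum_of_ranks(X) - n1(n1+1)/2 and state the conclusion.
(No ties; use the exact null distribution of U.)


Step 1: Combine and sort all 10 observations; assign midranks.
sorted (value, group): (9,X), (10,X), (11,X), (13,Y), (17,X), (18,Y), (21,X), (24,Y), (26,X), (33,Y)
ranks: 9->1, 10->2, 11->3, 13->4, 17->5, 18->6, 21->7, 24->8, 26->9, 33->10
Step 2: Rank sum for X: R1 = 1 + 2 + 3 + 5 + 7 + 9 = 27.
Step 3: U_X = R1 - n1(n1+1)/2 = 27 - 6*7/2 = 27 - 21 = 6.
       U_Y = n1*n2 - U_X = 24 - 6 = 18.
Step 4: No ties, so the exact null distribution of U (based on enumerating the C(10,6) = 210 equally likely rank assignments) gives the two-sided p-value.
Step 5: p-value = 0.257143; compare to alpha = 0.1. fail to reject H0.

U_X = 6, p = 0.257143, fail to reject H0 at alpha = 0.1.


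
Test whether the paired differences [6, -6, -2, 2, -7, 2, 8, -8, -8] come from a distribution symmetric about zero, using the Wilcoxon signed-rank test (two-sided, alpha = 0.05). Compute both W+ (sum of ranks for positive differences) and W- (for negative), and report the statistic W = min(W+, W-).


Step 1: Drop any zero differences (none here) and take |d_i|.
|d| = [6, 6, 2, 2, 7, 2, 8, 8, 8]
Step 2: Midrank |d_i| (ties get averaged ranks).
ranks: |6|->4.5, |6|->4.5, |2|->2, |2|->2, |7|->6, |2|->2, |8|->8, |8|->8, |8|->8
Step 3: Attach original signs; sum ranks with positive sign and with negative sign.
W+ = 4.5 + 2 + 2 + 8 = 16.5
W- = 4.5 + 2 + 6 + 8 + 8 = 28.5
(Check: W+ + W- = 45 should equal n(n+1)/2 = 45.)
Step 4: Test statistic W = min(W+, W-) = 16.5.
Step 5: Ties in |d|, so use the tie-corrected normal approximation.
        E[W] = n(n+1)/4 = 9*10/4 = 22.5.
        Tie groups: |d|=2 (t=3), |d|=6 (t=2), |d|=8 (t=3); sum(t^3 - t) = 54.
        Var[W] = n(n+1)(2n+1)/24 - sum(t^3-t)/48 = 1710/24 - 54/48 = 70.125.
        z = (W - E[W]) / sqrt(Var[W]) = (16.5 - 22.5) / 8.3741 = -0.7165.
        Two-sided p = 2*Phi(z) = 0.473684.
Step 6: alpha = 0.05. fail to reject H0.

W+ = 16.5, W- = 28.5, W = min = 16.5, p = 0.473684, fail to reject H0.


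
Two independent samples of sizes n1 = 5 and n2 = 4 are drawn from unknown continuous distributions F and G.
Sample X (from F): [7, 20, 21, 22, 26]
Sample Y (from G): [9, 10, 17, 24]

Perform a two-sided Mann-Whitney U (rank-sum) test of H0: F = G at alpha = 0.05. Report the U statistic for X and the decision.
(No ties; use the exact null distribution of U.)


Step 1: Combine and sort all 9 observations; assign midranks.
sorted (value, group): (7,X), (9,Y), (10,Y), (17,Y), (20,X), (21,X), (22,X), (24,Y), (26,X)
ranks: 7->1, 9->2, 10->3, 17->4, 20->5, 21->6, 22->7, 24->8, 26->9
Step 2: Rank sum for X: R1 = 1 + 5 + 6 + 7 + 9 = 28.
Step 3: U_X = R1 - n1(n1+1)/2 = 28 - 5*6/2 = 28 - 15 = 13.
       U_Y = n1*n2 - U_X = 20 - 13 = 7.
Step 4: No ties, so the exact null distribution of U (based on enumerating the C(9,5) = 126 equally likely rank assignments) gives the two-sided p-value.
Step 5: p-value = 0.555556; compare to alpha = 0.05. fail to reject H0.

U_X = 13, p = 0.555556, fail to reject H0 at alpha = 0.05.


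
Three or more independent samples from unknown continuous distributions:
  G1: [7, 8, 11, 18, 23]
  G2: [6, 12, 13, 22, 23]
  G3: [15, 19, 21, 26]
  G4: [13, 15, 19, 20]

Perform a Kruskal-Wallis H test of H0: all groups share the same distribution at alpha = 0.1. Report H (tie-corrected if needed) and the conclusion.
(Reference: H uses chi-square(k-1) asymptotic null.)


Step 1: Combine all N = 18 observations and assign midranks.
sorted (value, group, rank): (6,G2,1), (7,G1,2), (8,G1,3), (11,G1,4), (12,G2,5), (13,G2,6.5), (13,G4,6.5), (15,G3,8.5), (15,G4,8.5), (18,G1,10), (19,G3,11.5), (19,G4,11.5), (20,G4,13), (21,G3,14), (22,G2,15), (23,G1,16.5), (23,G2,16.5), (26,G3,18)
Step 2: Sum ranks within each group.
R_1 = 35.5 (n_1 = 5)
R_2 = 44 (n_2 = 5)
R_3 = 52 (n_3 = 4)
R_4 = 39.5 (n_4 = 4)
Step 3: H = 12/(N(N+1)) * sum(R_i^2/n_i) - 3(N+1)
     = 12/(18*19) * (35.5^2/5 + 44^2/5 + 52^2/4 + 39.5^2/4) - 3*19
     = 0.035088 * 1705.31 - 57
     = 2.835526.
Step 4: Ties present; correction factor C = 1 - 24/(18^3 - 18) = 0.995872. Corrected H = 2.835526 / 0.995872 = 2.847280.
Step 5: Under H0, H ~ chi^2(3); p-value = 0.415776.
Step 6: alpha = 0.1. fail to reject H0.

H = 2.8473, df = 3, p = 0.415776, fail to reject H0.


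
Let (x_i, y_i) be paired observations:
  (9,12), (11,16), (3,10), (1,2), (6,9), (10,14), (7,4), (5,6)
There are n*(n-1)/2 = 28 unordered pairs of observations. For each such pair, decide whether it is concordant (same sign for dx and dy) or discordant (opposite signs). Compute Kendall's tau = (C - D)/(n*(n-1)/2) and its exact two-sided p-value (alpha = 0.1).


Step 1: Enumerate the 28 unordered pairs (i,j) with i<j and classify each by sign(x_j-x_i) * sign(y_j-y_i).
  (1,2):dx=+2,dy=+4->C; (1,3):dx=-6,dy=-2->C; (1,4):dx=-8,dy=-10->C; (1,5):dx=-3,dy=-3->C
  (1,6):dx=+1,dy=+2->C; (1,7):dx=-2,dy=-8->C; (1,8):dx=-4,dy=-6->C; (2,3):dx=-8,dy=-6->C
  (2,4):dx=-10,dy=-14->C; (2,5):dx=-5,dy=-7->C; (2,6):dx=-1,dy=-2->C; (2,7):dx=-4,dy=-12->C
  (2,8):dx=-6,dy=-10->C; (3,4):dx=-2,dy=-8->C; (3,5):dx=+3,dy=-1->D; (3,6):dx=+7,dy=+4->C
  (3,7):dx=+4,dy=-6->D; (3,8):dx=+2,dy=-4->D; (4,5):dx=+5,dy=+7->C; (4,6):dx=+9,dy=+12->C
  (4,7):dx=+6,dy=+2->C; (4,8):dx=+4,dy=+4->C; (5,6):dx=+4,dy=+5->C; (5,7):dx=+1,dy=-5->D
  (5,8):dx=-1,dy=-3->C; (6,7):dx=-3,dy=-10->C; (6,8):dx=-5,dy=-8->C; (7,8):dx=-2,dy=+2->D
Step 2: C = 23, D = 5, total pairs = 28.
Step 3: tau = (C - D)/(n(n-1)/2) = (23 - 5)/28 = 0.642857.
Step 4: Exact two-sided p-value (enumerate n! = 40320 permutations of y under H0): p = 0.031151.
Step 5: alpha = 0.1. reject H0.

tau_b = 0.6429 (C=23, D=5), p = 0.031151, reject H0.


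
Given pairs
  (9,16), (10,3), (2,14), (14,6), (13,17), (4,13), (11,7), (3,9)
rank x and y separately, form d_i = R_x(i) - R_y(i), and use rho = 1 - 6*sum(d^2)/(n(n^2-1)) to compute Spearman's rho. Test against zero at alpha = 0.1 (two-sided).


Step 1: Rank x and y separately (midranks; no ties here).
rank(x): 9->4, 10->5, 2->1, 14->8, 13->7, 4->3, 11->6, 3->2
rank(y): 16->7, 3->1, 14->6, 6->2, 17->8, 13->5, 7->3, 9->4
Step 2: d_i = R_x(i) - R_y(i); compute d_i^2.
  (4-7)^2=9, (5-1)^2=16, (1-6)^2=25, (8-2)^2=36, (7-8)^2=1, (3-5)^2=4, (6-3)^2=9, (2-4)^2=4
sum(d^2) = 104.
Step 3: rho = 1 - 6*104 / (8*(8^2 - 1)) = 1 - 624/504 = -0.238095.
Step 4: Under H0, t = rho * sqrt((n-2)/(1-rho^2)) = -0.6005 ~ t(6).
Step 5: Two-sided p-value from the t-distribution with 6 df = 0.570156.
Step 6: alpha = 0.1. fail to reject H0.

rho = -0.2381, p = 0.570156, fail to reject H0 at alpha = 0.1.


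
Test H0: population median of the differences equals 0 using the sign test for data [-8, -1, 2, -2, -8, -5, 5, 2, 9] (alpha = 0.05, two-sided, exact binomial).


Step 1: Discard zero differences. Original n = 9; n_eff = number of nonzero differences = 9.
Nonzero differences (with sign): -8, -1, +2, -2, -8, -5, +5, +2, +9
Step 2: Count signs: positive = 4, negative = 5.
Step 3: Under H0: P(positive) = 0.5, so the number of positives S ~ Bin(9, 0.5).
Step 4: Two-sided exact p-value = sum of Bin(9,0.5) probabilities at or below the observed probability = 1.000000.
Step 5: alpha = 0.05. fail to reject H0.

n_eff = 9, pos = 4, neg = 5, p = 1.000000, fail to reject H0.


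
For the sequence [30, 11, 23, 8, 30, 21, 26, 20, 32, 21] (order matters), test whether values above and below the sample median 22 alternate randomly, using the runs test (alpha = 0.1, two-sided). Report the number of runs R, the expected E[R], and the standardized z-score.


Step 1: Compute median = 22; label A = above, B = below.
Labels in order: ABABABABAB  (n_A = 5, n_B = 5)
Step 2: Count runs R = 10.
Step 3: Under H0 (random ordering), E[R] = 2*n_A*n_B/(n_A+n_B) + 1 = 2*5*5/10 + 1 = 6.0000.
        Var[R] = 2*n_A*n_B*(2*n_A*n_B - n_A - n_B) / ((n_A+n_B)^2 * (n_A+n_B-1)) = 2000/900 = 2.2222.
        SD[R] = 1.4907.
Step 4: Continuity-corrected z = (R - 0.5 - E[R]) / SD[R] = (10 - 0.5 - 6.0000) / 1.4907 = 2.3479.
Step 5: Two-sided p-value via normal approximation = 2*(1 - Phi(|z|)) = 0.018881.
Step 6: alpha = 0.1. reject H0.

R = 10, z = 2.3479, p = 0.018881, reject H0.


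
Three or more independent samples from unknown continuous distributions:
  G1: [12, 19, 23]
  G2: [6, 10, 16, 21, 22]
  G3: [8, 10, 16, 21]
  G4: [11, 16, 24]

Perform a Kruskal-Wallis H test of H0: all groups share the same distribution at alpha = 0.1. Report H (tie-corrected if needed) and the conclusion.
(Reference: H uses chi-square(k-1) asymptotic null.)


Step 1: Combine all N = 15 observations and assign midranks.
sorted (value, group, rank): (6,G2,1), (8,G3,2), (10,G2,3.5), (10,G3,3.5), (11,G4,5), (12,G1,6), (16,G2,8), (16,G3,8), (16,G4,8), (19,G1,10), (21,G2,11.5), (21,G3,11.5), (22,G2,13), (23,G1,14), (24,G4,15)
Step 2: Sum ranks within each group.
R_1 = 30 (n_1 = 3)
R_2 = 37 (n_2 = 5)
R_3 = 25 (n_3 = 4)
R_4 = 28 (n_4 = 3)
Step 3: H = 12/(N(N+1)) * sum(R_i^2/n_i) - 3(N+1)
     = 12/(15*16) * (30^2/3 + 37^2/5 + 25^2/4 + 28^2/3) - 3*16
     = 0.050000 * 991.383 - 48
     = 1.569167.
Step 4: Ties present; correction factor C = 1 - 36/(15^3 - 15) = 0.989286. Corrected H = 1.569167 / 0.989286 = 1.586161.
Step 5: Under H0, H ~ chi^2(3); p-value = 0.662532.
Step 6: alpha = 0.1. fail to reject H0.

H = 1.5862, df = 3, p = 0.662532, fail to reject H0.


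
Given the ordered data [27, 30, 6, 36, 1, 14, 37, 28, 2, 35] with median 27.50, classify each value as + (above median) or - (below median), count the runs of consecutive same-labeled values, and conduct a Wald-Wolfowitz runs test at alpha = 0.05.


Step 1: Compute median = 27.50; label A = above, B = below.
Labels in order: BABABBAABA  (n_A = 5, n_B = 5)
Step 2: Count runs R = 8.
Step 3: Under H0 (random ordering), E[R] = 2*n_A*n_B/(n_A+n_B) + 1 = 2*5*5/10 + 1 = 6.0000.
        Var[R] = 2*n_A*n_B*(2*n_A*n_B - n_A - n_B) / ((n_A+n_B)^2 * (n_A+n_B-1)) = 2000/900 = 2.2222.
        SD[R] = 1.4907.
Step 4: Continuity-corrected z = (R - 0.5 - E[R]) / SD[R] = (8 - 0.5 - 6.0000) / 1.4907 = 1.0062.
Step 5: Two-sided p-value via normal approximation = 2*(1 - Phi(|z|)) = 0.314305.
Step 6: alpha = 0.05. fail to reject H0.

R = 8, z = 1.0062, p = 0.314305, fail to reject H0.


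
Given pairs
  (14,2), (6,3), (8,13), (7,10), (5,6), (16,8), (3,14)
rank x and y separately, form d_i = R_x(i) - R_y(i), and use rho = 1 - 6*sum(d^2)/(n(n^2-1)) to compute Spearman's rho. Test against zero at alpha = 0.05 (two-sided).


Step 1: Rank x and y separately (midranks; no ties here).
rank(x): 14->6, 6->3, 8->5, 7->4, 5->2, 16->7, 3->1
rank(y): 2->1, 3->2, 13->6, 10->5, 6->3, 8->4, 14->7
Step 2: d_i = R_x(i) - R_y(i); compute d_i^2.
  (6-1)^2=25, (3-2)^2=1, (5-6)^2=1, (4-5)^2=1, (2-3)^2=1, (7-4)^2=9, (1-7)^2=36
sum(d^2) = 74.
Step 3: rho = 1 - 6*74 / (7*(7^2 - 1)) = 1 - 444/336 = -0.321429.
Step 4: Under H0, t = rho * sqrt((n-2)/(1-rho^2)) = -0.7590 ~ t(5).
Step 5: Two-sided p-value from the t-distribution with 5 df = 0.482072.
Step 6: alpha = 0.05. fail to reject H0.

rho = -0.3214, p = 0.482072, fail to reject H0 at alpha = 0.05.


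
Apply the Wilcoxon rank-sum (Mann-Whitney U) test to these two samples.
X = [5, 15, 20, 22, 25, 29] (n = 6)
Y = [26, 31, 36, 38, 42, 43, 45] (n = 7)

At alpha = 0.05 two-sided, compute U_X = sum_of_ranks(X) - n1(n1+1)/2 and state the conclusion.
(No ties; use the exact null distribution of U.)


Step 1: Combine and sort all 13 observations; assign midranks.
sorted (value, group): (5,X), (15,X), (20,X), (22,X), (25,X), (26,Y), (29,X), (31,Y), (36,Y), (38,Y), (42,Y), (43,Y), (45,Y)
ranks: 5->1, 15->2, 20->3, 22->4, 25->5, 26->6, 29->7, 31->8, 36->9, 38->10, 42->11, 43->12, 45->13
Step 2: Rank sum for X: R1 = 1 + 2 + 3 + 4 + 5 + 7 = 22.
Step 3: U_X = R1 - n1(n1+1)/2 = 22 - 6*7/2 = 22 - 21 = 1.
       U_Y = n1*n2 - U_X = 42 - 1 = 41.
Step 4: No ties, so the exact null distribution of U (based on enumerating the C(13,6) = 1716 equally likely rank assignments) gives the two-sided p-value.
Step 5: p-value = 0.002331; compare to alpha = 0.05. reject H0.

U_X = 1, p = 0.002331, reject H0 at alpha = 0.05.


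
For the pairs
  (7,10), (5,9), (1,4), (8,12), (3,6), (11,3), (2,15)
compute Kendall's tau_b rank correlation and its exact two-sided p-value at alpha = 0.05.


Step 1: Enumerate the 21 unordered pairs (i,j) with i<j and classify each by sign(x_j-x_i) * sign(y_j-y_i).
  (1,2):dx=-2,dy=-1->C; (1,3):dx=-6,dy=-6->C; (1,4):dx=+1,dy=+2->C; (1,5):dx=-4,dy=-4->C
  (1,6):dx=+4,dy=-7->D; (1,7):dx=-5,dy=+5->D; (2,3):dx=-4,dy=-5->C; (2,4):dx=+3,dy=+3->C
  (2,5):dx=-2,dy=-3->C; (2,6):dx=+6,dy=-6->D; (2,7):dx=-3,dy=+6->D; (3,4):dx=+7,dy=+8->C
  (3,5):dx=+2,dy=+2->C; (3,6):dx=+10,dy=-1->D; (3,7):dx=+1,dy=+11->C; (4,5):dx=-5,dy=-6->C
  (4,6):dx=+3,dy=-9->D; (4,7):dx=-6,dy=+3->D; (5,6):dx=+8,dy=-3->D; (5,7):dx=-1,dy=+9->D
  (6,7):dx=-9,dy=+12->D
Step 2: C = 11, D = 10, total pairs = 21.
Step 3: tau = (C - D)/(n(n-1)/2) = (11 - 10)/21 = 0.047619.
Step 4: Exact two-sided p-value (enumerate n! = 5040 permutations of y under H0): p = 1.000000.
Step 5: alpha = 0.05. fail to reject H0.

tau_b = 0.0476 (C=11, D=10), p = 1.000000, fail to reject H0.


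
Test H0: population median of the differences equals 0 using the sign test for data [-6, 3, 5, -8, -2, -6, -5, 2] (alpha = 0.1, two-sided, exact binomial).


Step 1: Discard zero differences. Original n = 8; n_eff = number of nonzero differences = 8.
Nonzero differences (with sign): -6, +3, +5, -8, -2, -6, -5, +2
Step 2: Count signs: positive = 3, negative = 5.
Step 3: Under H0: P(positive) = 0.5, so the number of positives S ~ Bin(8, 0.5).
Step 4: Two-sided exact p-value = sum of Bin(8,0.5) probabilities at or below the observed probability = 0.726562.
Step 5: alpha = 0.1. fail to reject H0.

n_eff = 8, pos = 3, neg = 5, p = 0.726562, fail to reject H0.


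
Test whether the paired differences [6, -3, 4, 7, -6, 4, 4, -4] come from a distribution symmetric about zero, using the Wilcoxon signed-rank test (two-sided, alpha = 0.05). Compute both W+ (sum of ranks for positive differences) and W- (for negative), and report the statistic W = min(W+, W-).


Step 1: Drop any zero differences (none here) and take |d_i|.
|d| = [6, 3, 4, 7, 6, 4, 4, 4]
Step 2: Midrank |d_i| (ties get averaged ranks).
ranks: |6|->6.5, |3|->1, |4|->3.5, |7|->8, |6|->6.5, |4|->3.5, |4|->3.5, |4|->3.5
Step 3: Attach original signs; sum ranks with positive sign and with negative sign.
W+ = 6.5 + 3.5 + 8 + 3.5 + 3.5 = 25
W- = 1 + 6.5 + 3.5 = 11
(Check: W+ + W- = 36 should equal n(n+1)/2 = 36.)
Step 4: Test statistic W = min(W+, W-) = 11.
Step 5: Ties in |d|, so use the tie-corrected normal approximation.
        E[W] = n(n+1)/4 = 8*9/4 = 18.
        Tie groups: |d|=4 (t=4), |d|=6 (t=2); sum(t^3 - t) = 66.
        Var[W] = n(n+1)(2n+1)/24 - sum(t^3-t)/48 = 1224/24 - 66/48 = 49.625.
        z = (W - E[W]) / sqrt(Var[W]) = (11 - 18) / 7.0445 = -0.9937.
        Two-sided p = 2*Phi(z) = 0.320377.
Step 6: alpha = 0.05. fail to reject H0.

W+ = 25, W- = 11, W = min = 11, p = 0.320377, fail to reject H0.


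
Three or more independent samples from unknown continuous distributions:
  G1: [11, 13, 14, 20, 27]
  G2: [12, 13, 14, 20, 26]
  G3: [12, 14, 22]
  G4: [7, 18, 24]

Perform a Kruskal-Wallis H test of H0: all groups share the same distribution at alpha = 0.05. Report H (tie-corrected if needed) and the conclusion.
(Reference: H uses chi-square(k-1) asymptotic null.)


Step 1: Combine all N = 16 observations and assign midranks.
sorted (value, group, rank): (7,G4,1), (11,G1,2), (12,G2,3.5), (12,G3,3.5), (13,G1,5.5), (13,G2,5.5), (14,G1,8), (14,G2,8), (14,G3,8), (18,G4,10), (20,G1,11.5), (20,G2,11.5), (22,G3,13), (24,G4,14), (26,G2,15), (27,G1,16)
Step 2: Sum ranks within each group.
R_1 = 43 (n_1 = 5)
R_2 = 43.5 (n_2 = 5)
R_3 = 24.5 (n_3 = 3)
R_4 = 25 (n_4 = 3)
Step 3: H = 12/(N(N+1)) * sum(R_i^2/n_i) - 3(N+1)
     = 12/(16*17) * (43^2/5 + 43.5^2/5 + 24.5^2/3 + 25^2/3) - 3*17
     = 0.044118 * 1156.67 - 51
     = 0.029412.
Step 4: Ties present; correction factor C = 1 - 42/(16^3 - 16) = 0.989706. Corrected H = 0.029412 / 0.989706 = 0.029718.
Step 5: Under H0, H ~ chi^2(3); p-value = 0.998650.
Step 6: alpha = 0.05. fail to reject H0.

H = 0.0297, df = 3, p = 0.998650, fail to reject H0.


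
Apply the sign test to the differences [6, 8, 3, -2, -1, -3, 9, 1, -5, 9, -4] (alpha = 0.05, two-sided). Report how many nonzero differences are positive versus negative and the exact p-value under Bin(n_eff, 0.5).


Step 1: Discard zero differences. Original n = 11; n_eff = number of nonzero differences = 11.
Nonzero differences (with sign): +6, +8, +3, -2, -1, -3, +9, +1, -5, +9, -4
Step 2: Count signs: positive = 6, negative = 5.
Step 3: Under H0: P(positive) = 0.5, so the number of positives S ~ Bin(11, 0.5).
Step 4: Two-sided exact p-value = sum of Bin(11,0.5) probabilities at or below the observed probability = 1.000000.
Step 5: alpha = 0.05. fail to reject H0.

n_eff = 11, pos = 6, neg = 5, p = 1.000000, fail to reject H0.


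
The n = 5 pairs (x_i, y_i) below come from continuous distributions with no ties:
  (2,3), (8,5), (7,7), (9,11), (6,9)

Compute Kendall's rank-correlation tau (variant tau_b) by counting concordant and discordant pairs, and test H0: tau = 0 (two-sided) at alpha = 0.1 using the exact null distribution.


Step 1: Enumerate the 10 unordered pairs (i,j) with i<j and classify each by sign(x_j-x_i) * sign(y_j-y_i).
  (1,2):dx=+6,dy=+2->C; (1,3):dx=+5,dy=+4->C; (1,4):dx=+7,dy=+8->C; (1,5):dx=+4,dy=+6->C
  (2,3):dx=-1,dy=+2->D; (2,4):dx=+1,dy=+6->C; (2,5):dx=-2,dy=+4->D; (3,4):dx=+2,dy=+4->C
  (3,5):dx=-1,dy=+2->D; (4,5):dx=-3,dy=-2->C
Step 2: C = 7, D = 3, total pairs = 10.
Step 3: tau = (C - D)/(n(n-1)/2) = (7 - 3)/10 = 0.400000.
Step 4: Exact two-sided p-value (enumerate n! = 120 permutations of y under H0): p = 0.483333.
Step 5: alpha = 0.1. fail to reject H0.

tau_b = 0.4000 (C=7, D=3), p = 0.483333, fail to reject H0.


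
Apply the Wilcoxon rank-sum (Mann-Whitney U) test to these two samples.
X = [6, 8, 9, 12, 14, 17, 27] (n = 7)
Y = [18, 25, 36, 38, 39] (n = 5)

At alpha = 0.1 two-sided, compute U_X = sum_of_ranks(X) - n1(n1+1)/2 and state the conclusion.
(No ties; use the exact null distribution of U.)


Step 1: Combine and sort all 12 observations; assign midranks.
sorted (value, group): (6,X), (8,X), (9,X), (12,X), (14,X), (17,X), (18,Y), (25,Y), (27,X), (36,Y), (38,Y), (39,Y)
ranks: 6->1, 8->2, 9->3, 12->4, 14->5, 17->6, 18->7, 25->8, 27->9, 36->10, 38->11, 39->12
Step 2: Rank sum for X: R1 = 1 + 2 + 3 + 4 + 5 + 6 + 9 = 30.
Step 3: U_X = R1 - n1(n1+1)/2 = 30 - 7*8/2 = 30 - 28 = 2.
       U_Y = n1*n2 - U_X = 35 - 2 = 33.
Step 4: No ties, so the exact null distribution of U (based on enumerating the C(12,7) = 792 equally likely rank assignments) gives the two-sided p-value.
Step 5: p-value = 0.010101; compare to alpha = 0.1. reject H0.

U_X = 2, p = 0.010101, reject H0 at alpha = 0.1.


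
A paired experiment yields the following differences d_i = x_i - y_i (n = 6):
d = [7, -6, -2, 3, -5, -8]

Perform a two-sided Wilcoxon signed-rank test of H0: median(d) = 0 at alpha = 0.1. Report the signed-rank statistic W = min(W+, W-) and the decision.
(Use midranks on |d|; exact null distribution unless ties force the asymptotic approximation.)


Step 1: Drop any zero differences (none here) and take |d_i|.
|d| = [7, 6, 2, 3, 5, 8]
Step 2: Midrank |d_i| (ties get averaged ranks).
ranks: |7|->5, |6|->4, |2|->1, |3|->2, |5|->3, |8|->6
Step 3: Attach original signs; sum ranks with positive sign and with negative sign.
W+ = 5 + 2 = 7
W- = 4 + 1 + 3 + 6 = 14
(Check: W+ + W- = 21 should equal n(n+1)/2 = 21.)
Step 4: Test statistic W = min(W+, W-) = 7.
Step 5: No ties, so the exact null distribution over the 2^6 = 64 sign assignments gives the two-sided p-value = 0.562500.
Step 6: alpha = 0.1. fail to reject H0.

W+ = 7, W- = 14, W = min = 7, p = 0.562500, fail to reject H0.


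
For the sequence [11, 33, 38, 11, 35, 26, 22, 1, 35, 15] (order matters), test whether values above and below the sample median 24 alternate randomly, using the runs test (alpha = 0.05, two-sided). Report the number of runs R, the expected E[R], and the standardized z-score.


Step 1: Compute median = 24; label A = above, B = below.
Labels in order: BAABAABBAB  (n_A = 5, n_B = 5)
Step 2: Count runs R = 7.
Step 3: Under H0 (random ordering), E[R] = 2*n_A*n_B/(n_A+n_B) + 1 = 2*5*5/10 + 1 = 6.0000.
        Var[R] = 2*n_A*n_B*(2*n_A*n_B - n_A - n_B) / ((n_A+n_B)^2 * (n_A+n_B-1)) = 2000/900 = 2.2222.
        SD[R] = 1.4907.
Step 4: Continuity-corrected z = (R - 0.5 - E[R]) / SD[R] = (7 - 0.5 - 6.0000) / 1.4907 = 0.3354.
Step 5: Two-sided p-value via normal approximation = 2*(1 - Phi(|z|)) = 0.737316.
Step 6: alpha = 0.05. fail to reject H0.

R = 7, z = 0.3354, p = 0.737316, fail to reject H0.


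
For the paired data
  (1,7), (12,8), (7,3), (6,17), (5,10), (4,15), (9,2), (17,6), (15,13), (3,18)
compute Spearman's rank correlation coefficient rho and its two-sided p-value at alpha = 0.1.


Step 1: Rank x and y separately (midranks; no ties here).
rank(x): 1->1, 12->8, 7->6, 6->5, 5->4, 4->3, 9->7, 17->10, 15->9, 3->2
rank(y): 7->4, 8->5, 3->2, 17->9, 10->6, 15->8, 2->1, 6->3, 13->7, 18->10
Step 2: d_i = R_x(i) - R_y(i); compute d_i^2.
  (1-4)^2=9, (8-5)^2=9, (6-2)^2=16, (5-9)^2=16, (4-6)^2=4, (3-8)^2=25, (7-1)^2=36, (10-3)^2=49, (9-7)^2=4, (2-10)^2=64
sum(d^2) = 232.
Step 3: rho = 1 - 6*232 / (10*(10^2 - 1)) = 1 - 1392/990 = -0.406061.
Step 4: Under H0, t = rho * sqrt((n-2)/(1-rho^2)) = -1.2568 ~ t(8).
Step 5: Two-sided p-value from the t-distribution with 8 df = 0.244282.
Step 6: alpha = 0.1. fail to reject H0.

rho = -0.4061, p = 0.244282, fail to reject H0 at alpha = 0.1.


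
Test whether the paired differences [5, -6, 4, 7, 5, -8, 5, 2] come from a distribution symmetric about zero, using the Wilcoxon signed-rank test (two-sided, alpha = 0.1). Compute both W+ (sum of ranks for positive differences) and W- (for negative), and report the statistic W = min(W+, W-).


Step 1: Drop any zero differences (none here) and take |d_i|.
|d| = [5, 6, 4, 7, 5, 8, 5, 2]
Step 2: Midrank |d_i| (ties get averaged ranks).
ranks: |5|->4, |6|->6, |4|->2, |7|->7, |5|->4, |8|->8, |5|->4, |2|->1
Step 3: Attach original signs; sum ranks with positive sign and with negative sign.
W+ = 4 + 2 + 7 + 4 + 4 + 1 = 22
W- = 6 + 8 = 14
(Check: W+ + W- = 36 should equal n(n+1)/2 = 36.)
Step 4: Test statistic W = min(W+, W-) = 14.
Step 5: Ties in |d|, so use the tie-corrected normal approximation.
        E[W] = n(n+1)/4 = 8*9/4 = 18.
        Tie groups: |d|=5 (t=3); sum(t^3 - t) = 24.
        Var[W] = n(n+1)(2n+1)/24 - sum(t^3-t)/48 = 1224/24 - 24/48 = 50.5.
        z = (W - E[W]) / sqrt(Var[W]) = (14 - 18) / 7.1063 = -0.5629.
        Two-sided p = 2*Phi(z) = 0.573518.
Step 6: alpha = 0.1. fail to reject H0.

W+ = 22, W- = 14, W = min = 14, p = 0.573518, fail to reject H0.


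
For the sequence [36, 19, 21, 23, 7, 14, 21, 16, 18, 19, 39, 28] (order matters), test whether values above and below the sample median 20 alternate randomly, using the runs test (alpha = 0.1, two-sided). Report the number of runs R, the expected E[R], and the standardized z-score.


Step 1: Compute median = 20; label A = above, B = below.
Labels in order: ABAABBABBBAA  (n_A = 6, n_B = 6)
Step 2: Count runs R = 7.
Step 3: Under H0 (random ordering), E[R] = 2*n_A*n_B/(n_A+n_B) + 1 = 2*6*6/12 + 1 = 7.0000.
        Var[R] = 2*n_A*n_B*(2*n_A*n_B - n_A - n_B) / ((n_A+n_B)^2 * (n_A+n_B-1)) = 4320/1584 = 2.7273.
        SD[R] = 1.6514.
Step 4: R = E[R], so z = 0 with no continuity correction.
Step 5: Two-sided p-value via normal approximation = 2*(1 - Phi(|z|)) = 1.000000.
Step 6: alpha = 0.1. fail to reject H0.

R = 7, z = 0.0000, p = 1.000000, fail to reject H0.


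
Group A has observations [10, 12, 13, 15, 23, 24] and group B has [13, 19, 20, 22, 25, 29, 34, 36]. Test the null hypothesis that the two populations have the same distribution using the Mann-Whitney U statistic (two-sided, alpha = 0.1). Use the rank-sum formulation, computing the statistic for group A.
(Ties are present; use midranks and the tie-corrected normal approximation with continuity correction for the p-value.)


Step 1: Combine and sort all 14 observations; assign midranks.
sorted (value, group): (10,X), (12,X), (13,X), (13,Y), (15,X), (19,Y), (20,Y), (22,Y), (23,X), (24,X), (25,Y), (29,Y), (34,Y), (36,Y)
ranks: 10->1, 12->2, 13->3.5, 13->3.5, 15->5, 19->6, 20->7, 22->8, 23->9, 24->10, 25->11, 29->12, 34->13, 36->14
Step 2: Rank sum for X: R1 = 1 + 2 + 3.5 + 5 + 9 + 10 = 30.5.
Step 3: U_X = R1 - n1(n1+1)/2 = 30.5 - 6*7/2 = 30.5 - 21 = 9.5.
       U_Y = n1*n2 - U_X = 48 - 9.5 = 38.5.
Step 4: Ties are present, so use the tie-corrected normal approximation (with continuity correction) for the p-value.
Step 5: p-value = 0.070392; compare to alpha = 0.1. reject H0.

U_X = 9.5, p = 0.070392, reject H0 at alpha = 0.1.


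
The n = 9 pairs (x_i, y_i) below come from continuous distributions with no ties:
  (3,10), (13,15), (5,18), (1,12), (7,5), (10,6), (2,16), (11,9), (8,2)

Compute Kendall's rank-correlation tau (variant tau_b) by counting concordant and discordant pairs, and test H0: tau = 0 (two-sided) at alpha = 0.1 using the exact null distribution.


Step 1: Enumerate the 36 unordered pairs (i,j) with i<j and classify each by sign(x_j-x_i) * sign(y_j-y_i).
  (1,2):dx=+10,dy=+5->C; (1,3):dx=+2,dy=+8->C; (1,4):dx=-2,dy=+2->D; (1,5):dx=+4,dy=-5->D
  (1,6):dx=+7,dy=-4->D; (1,7):dx=-1,dy=+6->D; (1,8):dx=+8,dy=-1->D; (1,9):dx=+5,dy=-8->D
  (2,3):dx=-8,dy=+3->D; (2,4):dx=-12,dy=-3->C; (2,5):dx=-6,dy=-10->C; (2,6):dx=-3,dy=-9->C
  (2,7):dx=-11,dy=+1->D; (2,8):dx=-2,dy=-6->C; (2,9):dx=-5,dy=-13->C; (3,4):dx=-4,dy=-6->C
  (3,5):dx=+2,dy=-13->D; (3,6):dx=+5,dy=-12->D; (3,7):dx=-3,dy=-2->C; (3,8):dx=+6,dy=-9->D
  (3,9):dx=+3,dy=-16->D; (4,5):dx=+6,dy=-7->D; (4,6):dx=+9,dy=-6->D; (4,7):dx=+1,dy=+4->C
  (4,8):dx=+10,dy=-3->D; (4,9):dx=+7,dy=-10->D; (5,6):dx=+3,dy=+1->C; (5,7):dx=-5,dy=+11->D
  (5,8):dx=+4,dy=+4->C; (5,9):dx=+1,dy=-3->D; (6,7):dx=-8,dy=+10->D; (6,8):dx=+1,dy=+3->C
  (6,9):dx=-2,dy=-4->C; (7,8):dx=+9,dy=-7->D; (7,9):dx=+6,dy=-14->D; (8,9):dx=-3,dy=-7->C
Step 2: C = 15, D = 21, total pairs = 36.
Step 3: tau = (C - D)/(n(n-1)/2) = (15 - 21)/36 = -0.166667.
Step 4: Exact two-sided p-value (enumerate n! = 362880 permutations of y under H0): p = 0.612202.
Step 5: alpha = 0.1. fail to reject H0.

tau_b = -0.1667 (C=15, D=21), p = 0.612202, fail to reject H0.


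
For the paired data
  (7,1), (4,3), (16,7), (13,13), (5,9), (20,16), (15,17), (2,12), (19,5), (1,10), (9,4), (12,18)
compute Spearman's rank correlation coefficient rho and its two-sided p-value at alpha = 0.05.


Step 1: Rank x and y separately (midranks; no ties here).
rank(x): 7->5, 4->3, 16->10, 13->8, 5->4, 20->12, 15->9, 2->2, 19->11, 1->1, 9->6, 12->7
rank(y): 1->1, 3->2, 7->5, 13->9, 9->6, 16->10, 17->11, 12->8, 5->4, 10->7, 4->3, 18->12
Step 2: d_i = R_x(i) - R_y(i); compute d_i^2.
  (5-1)^2=16, (3-2)^2=1, (10-5)^2=25, (8-9)^2=1, (4-6)^2=4, (12-10)^2=4, (9-11)^2=4, (2-8)^2=36, (11-4)^2=49, (1-7)^2=36, (6-3)^2=9, (7-12)^2=25
sum(d^2) = 210.
Step 3: rho = 1 - 6*210 / (12*(12^2 - 1)) = 1 - 1260/1716 = 0.265734.
Step 4: Under H0, t = rho * sqrt((n-2)/(1-rho^2)) = 0.8717 ~ t(10).
Step 5: Two-sided p-value from the t-distribution with 10 df = 0.403833.
Step 6: alpha = 0.05. fail to reject H0.

rho = 0.2657, p = 0.403833, fail to reject H0 at alpha = 0.05.


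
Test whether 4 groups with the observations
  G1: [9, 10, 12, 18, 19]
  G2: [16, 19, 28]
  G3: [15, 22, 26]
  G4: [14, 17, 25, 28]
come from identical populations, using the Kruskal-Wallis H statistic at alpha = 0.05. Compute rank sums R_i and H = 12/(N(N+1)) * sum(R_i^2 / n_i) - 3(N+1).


Step 1: Combine all N = 15 observations and assign midranks.
sorted (value, group, rank): (9,G1,1), (10,G1,2), (12,G1,3), (14,G4,4), (15,G3,5), (16,G2,6), (17,G4,7), (18,G1,8), (19,G1,9.5), (19,G2,9.5), (22,G3,11), (25,G4,12), (26,G3,13), (28,G2,14.5), (28,G4,14.5)
Step 2: Sum ranks within each group.
R_1 = 23.5 (n_1 = 5)
R_2 = 30 (n_2 = 3)
R_3 = 29 (n_3 = 3)
R_4 = 37.5 (n_4 = 4)
Step 3: H = 12/(N(N+1)) * sum(R_i^2/n_i) - 3(N+1)
     = 12/(15*16) * (23.5^2/5 + 30^2/3 + 29^2/3 + 37.5^2/4) - 3*16
     = 0.050000 * 1042.35 - 48
     = 4.117292.
Step 4: Ties present; correction factor C = 1 - 12/(15^3 - 15) = 0.996429. Corrected H = 4.117292 / 0.996429 = 4.132049.
Step 5: Under H0, H ~ chi^2(3); p-value = 0.247554.
Step 6: alpha = 0.05. fail to reject H0.

H = 4.1320, df = 3, p = 0.247554, fail to reject H0.


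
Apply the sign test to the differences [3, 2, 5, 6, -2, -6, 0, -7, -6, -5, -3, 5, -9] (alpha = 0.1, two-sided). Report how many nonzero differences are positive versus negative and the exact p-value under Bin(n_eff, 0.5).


Step 1: Discard zero differences. Original n = 13; n_eff = number of nonzero differences = 12.
Nonzero differences (with sign): +3, +2, +5, +6, -2, -6, -7, -6, -5, -3, +5, -9
Step 2: Count signs: positive = 5, negative = 7.
Step 3: Under H0: P(positive) = 0.5, so the number of positives S ~ Bin(12, 0.5).
Step 4: Two-sided exact p-value = sum of Bin(12,0.5) probabilities at or below the observed probability = 0.774414.
Step 5: alpha = 0.1. fail to reject H0.

n_eff = 12, pos = 5, neg = 7, p = 0.774414, fail to reject H0.


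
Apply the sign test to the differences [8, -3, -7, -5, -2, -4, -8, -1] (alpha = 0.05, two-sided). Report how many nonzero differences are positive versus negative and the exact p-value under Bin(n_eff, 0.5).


Step 1: Discard zero differences. Original n = 8; n_eff = number of nonzero differences = 8.
Nonzero differences (with sign): +8, -3, -7, -5, -2, -4, -8, -1
Step 2: Count signs: positive = 1, negative = 7.
Step 3: Under H0: P(positive) = 0.5, so the number of positives S ~ Bin(8, 0.5).
Step 4: Two-sided exact p-value = sum of Bin(8,0.5) probabilities at or below the observed probability = 0.070312.
Step 5: alpha = 0.05. fail to reject H0.

n_eff = 8, pos = 1, neg = 7, p = 0.070312, fail to reject H0.


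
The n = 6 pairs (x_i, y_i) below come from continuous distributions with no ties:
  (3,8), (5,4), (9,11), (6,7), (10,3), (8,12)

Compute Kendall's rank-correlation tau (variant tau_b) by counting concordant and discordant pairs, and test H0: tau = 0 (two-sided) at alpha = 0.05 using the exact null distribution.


Step 1: Enumerate the 15 unordered pairs (i,j) with i<j and classify each by sign(x_j-x_i) * sign(y_j-y_i).
  (1,2):dx=+2,dy=-4->D; (1,3):dx=+6,dy=+3->C; (1,4):dx=+3,dy=-1->D; (1,5):dx=+7,dy=-5->D
  (1,6):dx=+5,dy=+4->C; (2,3):dx=+4,dy=+7->C; (2,4):dx=+1,dy=+3->C; (2,5):dx=+5,dy=-1->D
  (2,6):dx=+3,dy=+8->C; (3,4):dx=-3,dy=-4->C; (3,5):dx=+1,dy=-8->D; (3,6):dx=-1,dy=+1->D
  (4,5):dx=+4,dy=-4->D; (4,6):dx=+2,dy=+5->C; (5,6):dx=-2,dy=+9->D
Step 2: C = 7, D = 8, total pairs = 15.
Step 3: tau = (C - D)/(n(n-1)/2) = (7 - 8)/15 = -0.066667.
Step 4: Exact two-sided p-value (enumerate n! = 720 permutations of y under H0): p = 1.000000.
Step 5: alpha = 0.05. fail to reject H0.

tau_b = -0.0667 (C=7, D=8), p = 1.000000, fail to reject H0.


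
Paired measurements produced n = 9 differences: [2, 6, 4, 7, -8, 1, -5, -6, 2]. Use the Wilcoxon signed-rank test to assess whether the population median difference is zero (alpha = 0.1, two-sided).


Step 1: Drop any zero differences (none here) and take |d_i|.
|d| = [2, 6, 4, 7, 8, 1, 5, 6, 2]
Step 2: Midrank |d_i| (ties get averaged ranks).
ranks: |2|->2.5, |6|->6.5, |4|->4, |7|->8, |8|->9, |1|->1, |5|->5, |6|->6.5, |2|->2.5
Step 3: Attach original signs; sum ranks with positive sign and with negative sign.
W+ = 2.5 + 6.5 + 4 + 8 + 1 + 2.5 = 24.5
W- = 9 + 5 + 6.5 = 20.5
(Check: W+ + W- = 45 should equal n(n+1)/2 = 45.)
Step 4: Test statistic W = min(W+, W-) = 20.5.
Step 5: Ties in |d|, so use the tie-corrected normal approximation.
        E[W] = n(n+1)/4 = 9*10/4 = 22.5.
        Tie groups: |d|=2 (t=2), |d|=6 (t=2); sum(t^3 - t) = 12.
        Var[W] = n(n+1)(2n+1)/24 - sum(t^3-t)/48 = 1710/24 - 12/48 = 71.
        z = (W - E[W]) / sqrt(Var[W]) = (20.5 - 22.5) / 8.4261 = -0.2374.
        Two-sided p = 2*Phi(z) = 0.812380.
Step 6: alpha = 0.1. fail to reject H0.

W+ = 24.5, W- = 20.5, W = min = 20.5, p = 0.812380, fail to reject H0.


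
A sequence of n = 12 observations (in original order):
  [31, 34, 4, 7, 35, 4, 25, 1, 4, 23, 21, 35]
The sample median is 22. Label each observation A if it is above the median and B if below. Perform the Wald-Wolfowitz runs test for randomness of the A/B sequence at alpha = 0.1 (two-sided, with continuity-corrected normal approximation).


Step 1: Compute median = 22; label A = above, B = below.
Labels in order: AABBABABBABA  (n_A = 6, n_B = 6)
Step 2: Count runs R = 9.
Step 3: Under H0 (random ordering), E[R] = 2*n_A*n_B/(n_A+n_B) + 1 = 2*6*6/12 + 1 = 7.0000.
        Var[R] = 2*n_A*n_B*(2*n_A*n_B - n_A - n_B) / ((n_A+n_B)^2 * (n_A+n_B-1)) = 4320/1584 = 2.7273.
        SD[R] = 1.6514.
Step 4: Continuity-corrected z = (R - 0.5 - E[R]) / SD[R] = (9 - 0.5 - 7.0000) / 1.6514 = 0.9083.
Step 5: Two-sided p-value via normal approximation = 2*(1 - Phi(|z|)) = 0.363722.
Step 6: alpha = 0.1. fail to reject H0.

R = 9, z = 0.9083, p = 0.363722, fail to reject H0.


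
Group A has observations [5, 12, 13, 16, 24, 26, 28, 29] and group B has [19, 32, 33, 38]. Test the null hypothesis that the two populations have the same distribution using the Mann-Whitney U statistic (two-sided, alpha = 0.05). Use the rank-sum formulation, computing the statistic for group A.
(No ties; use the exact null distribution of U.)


Step 1: Combine and sort all 12 observations; assign midranks.
sorted (value, group): (5,X), (12,X), (13,X), (16,X), (19,Y), (24,X), (26,X), (28,X), (29,X), (32,Y), (33,Y), (38,Y)
ranks: 5->1, 12->2, 13->3, 16->4, 19->5, 24->6, 26->7, 28->8, 29->9, 32->10, 33->11, 38->12
Step 2: Rank sum for X: R1 = 1 + 2 + 3 + 4 + 6 + 7 + 8 + 9 = 40.
Step 3: U_X = R1 - n1(n1+1)/2 = 40 - 8*9/2 = 40 - 36 = 4.
       U_Y = n1*n2 - U_X = 32 - 4 = 28.
Step 4: No ties, so the exact null distribution of U (based on enumerating the C(12,8) = 495 equally likely rank assignments) gives the two-sided p-value.
Step 5: p-value = 0.048485; compare to alpha = 0.05. reject H0.

U_X = 4, p = 0.048485, reject H0 at alpha = 0.05.


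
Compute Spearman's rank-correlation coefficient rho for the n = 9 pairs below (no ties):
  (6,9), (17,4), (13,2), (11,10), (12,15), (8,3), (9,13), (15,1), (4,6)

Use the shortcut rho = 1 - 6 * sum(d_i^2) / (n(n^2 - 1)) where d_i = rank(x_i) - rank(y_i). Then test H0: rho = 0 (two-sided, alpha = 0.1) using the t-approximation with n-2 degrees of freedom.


Step 1: Rank x and y separately (midranks; no ties here).
rank(x): 6->2, 17->9, 13->7, 11->5, 12->6, 8->3, 9->4, 15->8, 4->1
rank(y): 9->6, 4->4, 2->2, 10->7, 15->9, 3->3, 13->8, 1->1, 6->5
Step 2: d_i = R_x(i) - R_y(i); compute d_i^2.
  (2-6)^2=16, (9-4)^2=25, (7-2)^2=25, (5-7)^2=4, (6-9)^2=9, (3-3)^2=0, (4-8)^2=16, (8-1)^2=49, (1-5)^2=16
sum(d^2) = 160.
Step 3: rho = 1 - 6*160 / (9*(9^2 - 1)) = 1 - 960/720 = -0.333333.
Step 4: Under H0, t = rho * sqrt((n-2)/(1-rho^2)) = -0.9354 ~ t(7).
Step 5: Two-sided p-value from the t-distribution with 7 df = 0.380713.
Step 6: alpha = 0.1. fail to reject H0.

rho = -0.3333, p = 0.380713, fail to reject H0 at alpha = 0.1.


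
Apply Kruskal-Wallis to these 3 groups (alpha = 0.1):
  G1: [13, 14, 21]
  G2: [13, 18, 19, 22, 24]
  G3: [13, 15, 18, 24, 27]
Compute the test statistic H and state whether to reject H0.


Step 1: Combine all N = 13 observations and assign midranks.
sorted (value, group, rank): (13,G1,2), (13,G2,2), (13,G3,2), (14,G1,4), (15,G3,5), (18,G2,6.5), (18,G3,6.5), (19,G2,8), (21,G1,9), (22,G2,10), (24,G2,11.5), (24,G3,11.5), (27,G3,13)
Step 2: Sum ranks within each group.
R_1 = 15 (n_1 = 3)
R_2 = 38 (n_2 = 5)
R_3 = 38 (n_3 = 5)
Step 3: H = 12/(N(N+1)) * sum(R_i^2/n_i) - 3(N+1)
     = 12/(13*14) * (15^2/3 + 38^2/5 + 38^2/5) - 3*14
     = 0.065934 * 652.6 - 42
     = 1.028571.
Step 4: Ties present; correction factor C = 1 - 36/(13^3 - 13) = 0.983516. Corrected H = 1.028571 / 0.983516 = 1.045810.
Step 5: Under H0, H ~ chi^2(2); p-value = 0.592796.
Step 6: alpha = 0.1. fail to reject H0.

H = 1.0458, df = 2, p = 0.592796, fail to reject H0.


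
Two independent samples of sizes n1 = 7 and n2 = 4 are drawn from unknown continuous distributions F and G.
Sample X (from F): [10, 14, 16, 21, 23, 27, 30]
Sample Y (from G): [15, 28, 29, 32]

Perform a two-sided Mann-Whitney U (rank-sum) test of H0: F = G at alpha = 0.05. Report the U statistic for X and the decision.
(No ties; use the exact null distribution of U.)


Step 1: Combine and sort all 11 observations; assign midranks.
sorted (value, group): (10,X), (14,X), (15,Y), (16,X), (21,X), (23,X), (27,X), (28,Y), (29,Y), (30,X), (32,Y)
ranks: 10->1, 14->2, 15->3, 16->4, 21->5, 23->6, 27->7, 28->8, 29->9, 30->10, 32->11
Step 2: Rank sum for X: R1 = 1 + 2 + 4 + 5 + 6 + 7 + 10 = 35.
Step 3: U_X = R1 - n1(n1+1)/2 = 35 - 7*8/2 = 35 - 28 = 7.
       U_Y = n1*n2 - U_X = 28 - 7 = 21.
Step 4: No ties, so the exact null distribution of U (based on enumerating the C(11,7) = 330 equally likely rank assignments) gives the two-sided p-value.
Step 5: p-value = 0.230303; compare to alpha = 0.05. fail to reject H0.

U_X = 7, p = 0.230303, fail to reject H0 at alpha = 0.05.
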